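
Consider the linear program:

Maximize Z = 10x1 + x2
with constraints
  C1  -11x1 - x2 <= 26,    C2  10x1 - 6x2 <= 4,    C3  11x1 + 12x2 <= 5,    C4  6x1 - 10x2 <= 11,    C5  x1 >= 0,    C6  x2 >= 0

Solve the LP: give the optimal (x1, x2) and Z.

Corner points and Z = 10x1 + x2:
  (13/31, 1/31) → Z = 131/31
  (2/5, 0) → Z = 4
  (0, 5/12) → Z = 5/12
  (0, 0) → Z = 0

x1 = 13/31, x2 = 1/31, maximum Z = 131/31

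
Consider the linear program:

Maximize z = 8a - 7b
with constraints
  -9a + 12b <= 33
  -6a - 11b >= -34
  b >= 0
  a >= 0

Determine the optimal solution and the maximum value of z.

Feasible corners and z = 8a - 7b:
  (5/19, 56/19) → z = -352/19
  (0, 11/4) → z = -77/4
  (17/3, 0) → z = 136/3
  (0, 0) → z = 0

The binding constraints are -6a - 11b = -34 and b = 0.
Solving simultaneously gives a = 17/3, b = 0.

a = 17/3, b = 0, maximum z = 136/3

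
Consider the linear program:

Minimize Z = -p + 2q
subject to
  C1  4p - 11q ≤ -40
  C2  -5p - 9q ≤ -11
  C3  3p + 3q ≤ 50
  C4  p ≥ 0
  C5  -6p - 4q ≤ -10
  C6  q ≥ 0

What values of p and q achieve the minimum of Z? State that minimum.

p = 86/9, q = 64/9, minimum Z = 14/3

Vertices and Z = -p + 2q:
  (86/9, 64/9) → Z = 14/3
  (0, 40/11) → Z = 80/11
  (0, 50/3) → Z = 100/3

The binding constraints are 4p - 11q = -40 and 3p + 3q = 50.
Solving simultaneously gives p = 86/9, q = 64/9.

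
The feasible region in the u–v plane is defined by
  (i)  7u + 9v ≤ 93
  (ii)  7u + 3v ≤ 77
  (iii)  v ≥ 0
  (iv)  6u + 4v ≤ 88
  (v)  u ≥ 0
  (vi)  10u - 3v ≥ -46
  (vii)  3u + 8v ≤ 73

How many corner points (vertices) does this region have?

Of the 21 pairwise boundary intersections, those satisfying every inequality are:
  (69/7, 8/3)
  (3, 8)
  (11, 0)
  (0, 0)
  (0, 73/8)

5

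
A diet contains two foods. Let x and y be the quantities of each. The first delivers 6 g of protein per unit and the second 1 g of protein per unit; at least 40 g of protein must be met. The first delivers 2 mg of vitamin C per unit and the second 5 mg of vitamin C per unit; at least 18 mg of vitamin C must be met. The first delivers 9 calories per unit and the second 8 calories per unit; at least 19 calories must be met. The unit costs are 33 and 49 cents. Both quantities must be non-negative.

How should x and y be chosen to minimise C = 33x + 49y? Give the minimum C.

x = 13/2, y = 1, minimum C = 527/2

Vertices and C = 33x + 49y:
  (0, 40) → C = 1960
  (9, 0) → C = 297
  (13/2, 1) → C = 527/2
The feasible region is unbounded (it extends along (0, 1), (1, 0)), but C strictly increases along every unbounded feasible direction, so there is no improving ray and the minimum is attained at a vertex.

The binding constraints are 6x + y = 40 and 2x + 5y = 18.
Solving simultaneously gives x = 13/2, y = 1.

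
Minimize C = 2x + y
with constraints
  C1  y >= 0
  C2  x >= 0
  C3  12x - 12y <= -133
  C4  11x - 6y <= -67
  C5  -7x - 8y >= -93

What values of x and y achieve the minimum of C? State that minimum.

Corner points and C = 2x + y:
  (0, 67/6) → C = 67/6
  (0, 93/8) → C = 93/8
  (11/65, 746/65) → C = 768/65

x = 0, y = 67/6, minimum C = 67/6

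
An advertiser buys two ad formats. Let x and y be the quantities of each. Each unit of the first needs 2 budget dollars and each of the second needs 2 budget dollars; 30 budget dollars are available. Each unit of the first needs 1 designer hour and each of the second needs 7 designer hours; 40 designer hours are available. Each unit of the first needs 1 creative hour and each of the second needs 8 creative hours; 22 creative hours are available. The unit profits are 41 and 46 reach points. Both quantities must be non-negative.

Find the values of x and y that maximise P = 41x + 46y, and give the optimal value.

Corner points and P = 41x + 46y:
  (0, 0) → P = 0
  (0, 11/4) → P = 253/2
  (15, 0) → P = 615
  (14, 1) → P = 620

At the optimal vertex, 2x + 2y = 30 and x + 8y = 22.
Solving simultaneously gives x = 14, y = 1.

x = 14, y = 1, maximum P = 620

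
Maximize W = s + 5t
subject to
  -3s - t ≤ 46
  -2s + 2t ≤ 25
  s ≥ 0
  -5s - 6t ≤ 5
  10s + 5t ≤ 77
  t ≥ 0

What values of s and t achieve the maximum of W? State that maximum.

Corner points and W = s + 5t:
  (0, 25/2) → W = 125/2
  (29/30, 202/15) → W = 683/10
  (0, 0) → W = 0
  (77/10, 0) → W = 77/10

s = 29/30, t = 202/15, maximum W = 683/10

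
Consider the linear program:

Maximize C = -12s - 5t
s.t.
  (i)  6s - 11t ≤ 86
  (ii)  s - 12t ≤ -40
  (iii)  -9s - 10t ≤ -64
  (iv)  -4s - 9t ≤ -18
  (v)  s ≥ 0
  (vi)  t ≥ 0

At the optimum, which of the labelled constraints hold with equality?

(iii) and (v)

Extreme points and C = -12s - 5t:
  (1472/61, 326/61) → C = -19294/61
  (184/59, 212/59) → C = -3268/59
  (0, 32/5) → C = -32
The feasible region is unbounded (it extends along (0, 1), (11, 6)), but C strictly decreases along every unbounded feasible direction, so there is no improving ray and the maximum is attained at a vertex.

The maximum is at (0, 32/5). Substituting into each constraint, equality holds for (iii) and (v); the remaining constraints have slack.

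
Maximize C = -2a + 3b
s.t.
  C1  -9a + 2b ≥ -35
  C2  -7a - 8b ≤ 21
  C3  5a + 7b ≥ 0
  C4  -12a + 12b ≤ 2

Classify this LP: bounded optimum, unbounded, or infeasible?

Extreme points and C = -2a + 3b:
  (245/73, -175/73) → C = -1015/73
  (106/21, 73/14) → C = 233/42
  (-7/72, 5/72) → C = 29/72
The feasible region has finitely many vertices and no improving ray; the maximum is 233/42 at (106/21, 73/14).

bounded optimum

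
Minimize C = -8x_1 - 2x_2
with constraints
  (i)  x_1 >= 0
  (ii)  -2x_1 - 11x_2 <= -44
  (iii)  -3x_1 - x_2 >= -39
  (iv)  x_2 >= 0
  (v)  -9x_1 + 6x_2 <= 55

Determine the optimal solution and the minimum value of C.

Vertices and C = -8x_1 - 2x_2:
  (0, 4) → C = -8
  (0, 55/6) → C = -55/3
  (385/31, 54/31) → C = -3188/31
  (179/27, 172/9) → C = -2464/27

x_1 = 385/31, x_2 = 54/31, minimum C = -3188/31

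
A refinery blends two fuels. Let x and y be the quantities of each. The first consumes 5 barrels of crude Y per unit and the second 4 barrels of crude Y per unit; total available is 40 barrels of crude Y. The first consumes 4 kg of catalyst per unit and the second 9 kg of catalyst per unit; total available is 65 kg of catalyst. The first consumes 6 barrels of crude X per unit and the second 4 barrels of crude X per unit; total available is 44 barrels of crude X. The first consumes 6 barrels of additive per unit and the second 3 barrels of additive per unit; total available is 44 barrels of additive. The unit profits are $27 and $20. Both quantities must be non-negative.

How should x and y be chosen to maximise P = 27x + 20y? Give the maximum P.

The binding constraints are 5x + 4y = 40 and 6x + 4y = 44.
Solving simultaneously gives x = 4, y = 5.

x = 4, y = 5, maximum P = 208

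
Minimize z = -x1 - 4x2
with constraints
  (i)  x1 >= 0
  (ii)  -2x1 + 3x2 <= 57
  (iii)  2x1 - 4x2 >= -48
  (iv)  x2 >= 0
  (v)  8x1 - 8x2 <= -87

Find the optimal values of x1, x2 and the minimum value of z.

x1 = 9/4, x2 = 105/8, minimum z = -219/4

Feasible corners and z = -x1 - 4x2:
  (0, 12) → z = -48
  (0, 87/8) → z = -87/2
  (9/4, 105/8) → z = -219/4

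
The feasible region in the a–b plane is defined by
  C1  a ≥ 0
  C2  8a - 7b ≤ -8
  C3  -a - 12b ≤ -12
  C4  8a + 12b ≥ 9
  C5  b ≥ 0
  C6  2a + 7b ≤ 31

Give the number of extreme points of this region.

The feasible vertices (each the meet of two boundaries and inside every other half-plane) are:
  (0, 8/7)
  (0, 31/7)
  (23/10, 132/35)

3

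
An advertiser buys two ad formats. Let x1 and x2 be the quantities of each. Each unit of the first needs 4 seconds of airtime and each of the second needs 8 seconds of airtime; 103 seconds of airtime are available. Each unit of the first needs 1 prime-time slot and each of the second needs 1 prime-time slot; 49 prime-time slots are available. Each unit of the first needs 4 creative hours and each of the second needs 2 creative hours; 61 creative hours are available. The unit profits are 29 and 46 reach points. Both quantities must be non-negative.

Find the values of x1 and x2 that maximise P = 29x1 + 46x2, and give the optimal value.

x1 = 47/4, x2 = 7, maximum P = 2651/4

Vertices and P = 29x1 + 46x2:
  (0, 0) → P = 0
  (0, 103/8) → P = 2369/4
  (61/4, 0) → P = 1769/4
  (47/4, 7) → P = 2651/4

The optimum lies where 4x1 + 8x2 = 103 and 4x1 + 2x2 = 61.
Solving simultaneously gives x1 = 47/4, x2 = 7.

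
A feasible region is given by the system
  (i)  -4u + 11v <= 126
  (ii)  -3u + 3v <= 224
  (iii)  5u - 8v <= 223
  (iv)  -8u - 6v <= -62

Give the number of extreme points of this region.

3

Intersecting each pair of boundary lines and keeping only the points that satisfy every inequality leaves:
  (3461/23, 1522/23)
  (-37/56, 157/14)
  (917/47, -737/47)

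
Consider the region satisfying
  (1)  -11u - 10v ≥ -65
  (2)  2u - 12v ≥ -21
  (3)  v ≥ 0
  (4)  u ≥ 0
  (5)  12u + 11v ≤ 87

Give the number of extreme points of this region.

4

Intersecting each pair of boundary lines and keeping only the points that satisfy every inequality leaves:
  (15/4, 19/8)
  (65/11, 0)
  (0, 7/4)
  (0, 0)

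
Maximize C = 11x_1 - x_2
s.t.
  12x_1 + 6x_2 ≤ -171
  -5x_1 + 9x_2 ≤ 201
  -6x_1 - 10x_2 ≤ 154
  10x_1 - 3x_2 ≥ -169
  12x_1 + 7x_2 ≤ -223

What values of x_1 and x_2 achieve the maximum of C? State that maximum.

x_1 = -192/13, x_2 = -85/13, maximum C = -2027/13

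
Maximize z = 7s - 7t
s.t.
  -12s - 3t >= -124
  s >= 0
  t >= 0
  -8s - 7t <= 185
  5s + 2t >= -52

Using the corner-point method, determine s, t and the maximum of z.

Feasible corners and z = 7s - 7t:
  (0, 124/3) → z = -868/3
  (31/3, 0) → z = 217/3
  (0, 0) → z = 0

At the optimal vertex, -12s - 3t = -124 and t = 0.
Solving simultaneously gives s = 31/3, t = 0.

s = 31/3, t = 0, maximum z = 217/3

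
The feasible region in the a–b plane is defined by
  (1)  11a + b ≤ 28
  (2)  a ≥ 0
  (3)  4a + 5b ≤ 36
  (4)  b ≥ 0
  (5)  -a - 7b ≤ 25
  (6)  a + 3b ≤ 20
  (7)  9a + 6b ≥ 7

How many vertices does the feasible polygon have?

6

The feasible vertices (each the meet of two boundaries and inside every other half-plane) are:
  (104/51, 284/51)
  (28/11, 0)
  (0, 20/3)
  (0, 7/6)
  (8/7, 44/7)
  (7/9, 0)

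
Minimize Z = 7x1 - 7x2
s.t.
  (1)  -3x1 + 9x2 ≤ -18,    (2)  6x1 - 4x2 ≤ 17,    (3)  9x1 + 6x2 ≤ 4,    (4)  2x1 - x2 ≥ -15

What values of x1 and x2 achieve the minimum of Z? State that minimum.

Vertices and Z = 7x1 - 7x2:
  (16/11, -50/33) → Z = 686/33
  (-51/5, -27/5) → Z = -168/5
  (59/36, -43/24) → Z = 1729/72
  (-77/2, -62) → Z = 329/2

At the optimal vertex, -3x1 + 9x2 = -18 and 2x1 - x2 = -15.
Solving simultaneously gives x1 = -51/5, x2 = -27/5.

x1 = -51/5, x2 = -27/5, minimum Z = -168/5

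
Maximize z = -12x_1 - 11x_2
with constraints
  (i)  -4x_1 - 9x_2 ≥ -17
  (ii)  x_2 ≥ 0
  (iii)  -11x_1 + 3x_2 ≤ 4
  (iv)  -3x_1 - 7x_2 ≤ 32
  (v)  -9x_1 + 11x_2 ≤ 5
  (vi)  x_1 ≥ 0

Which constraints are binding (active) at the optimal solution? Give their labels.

(ii) and (vi)

Extreme points and z = -12x_1 - 11x_2:
  (17/4, 0) → z = -51
  (142/125, 173/125) → z = -3607/125
  (0, 0) → z = 0
  (0, 5/11) → z = -5

The maximum is at (0, 0). Substituting into each constraint, equality holds for (ii) and (vi); the remaining constraints have slack.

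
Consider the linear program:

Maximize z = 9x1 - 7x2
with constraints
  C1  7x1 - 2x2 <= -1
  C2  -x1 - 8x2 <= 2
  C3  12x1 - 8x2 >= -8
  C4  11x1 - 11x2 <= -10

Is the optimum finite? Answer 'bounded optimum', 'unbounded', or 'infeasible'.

bounded optimum

Extreme points and z = 9x1 - 7x2:
  (1/4, 11/8) → z = -59/8
  (9/55, 59/55) → z = -332/55
  (-2/11, 8/11) → z = -74/11
The feasible region has finitely many vertices and no improving ray; the maximum is -332/55 at (9/55, 59/55).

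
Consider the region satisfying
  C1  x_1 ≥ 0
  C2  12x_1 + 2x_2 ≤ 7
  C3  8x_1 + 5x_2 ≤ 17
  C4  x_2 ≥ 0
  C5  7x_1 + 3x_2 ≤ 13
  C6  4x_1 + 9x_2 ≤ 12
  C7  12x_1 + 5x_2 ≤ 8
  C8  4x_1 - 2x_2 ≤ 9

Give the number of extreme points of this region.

Intersecting each pair of boundary lines and keeping only the points that satisfy every inequality leaves:
  (0, 0)
  (0, 4/3)
  (7/12, 0)
  (19/36, 1/3)
  (3/22, 14/11)

5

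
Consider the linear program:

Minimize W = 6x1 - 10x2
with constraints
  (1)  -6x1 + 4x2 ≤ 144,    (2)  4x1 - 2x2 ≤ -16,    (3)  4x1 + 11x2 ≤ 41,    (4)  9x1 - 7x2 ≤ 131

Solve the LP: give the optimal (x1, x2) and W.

Extreme points and W = 6x1 - 10x2:
  (-710/41, 411/41) → W = -8370/41
  (-766/3, -347) → W = 1938
  (-47/26, 57/13) → W = -711/13
  (-187/5, -334/5) → W = 2218/5

x1 = -710/41, x2 = 411/41, minimum W = -8370/41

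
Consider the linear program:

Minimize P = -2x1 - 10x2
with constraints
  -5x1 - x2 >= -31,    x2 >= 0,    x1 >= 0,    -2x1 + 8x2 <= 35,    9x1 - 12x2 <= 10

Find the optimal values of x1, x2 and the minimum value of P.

Vertices and P = -2x1 - 10x2:
  (71/14, 79/14) → P = -466/7
  (382/69, 229/69) → P = -1018/23
  (0, 0) → P = 0
  (10/9, 0) → P = -20/9
  (0, 35/8) → P = -175/4

x1 = 71/14, x2 = 79/14, minimum P = -466/7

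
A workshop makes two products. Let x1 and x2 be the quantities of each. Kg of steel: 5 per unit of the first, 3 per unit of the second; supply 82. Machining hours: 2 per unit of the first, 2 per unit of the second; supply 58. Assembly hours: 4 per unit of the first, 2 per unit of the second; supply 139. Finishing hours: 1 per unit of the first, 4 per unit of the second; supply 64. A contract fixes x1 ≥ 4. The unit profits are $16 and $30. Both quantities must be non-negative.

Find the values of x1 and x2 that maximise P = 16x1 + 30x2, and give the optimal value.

Corner points and P = 16x1 + 30x2:
  (82/5, 0) → P = 1312/5
  (4, 0) → P = 64
  (8, 14) → P = 548
  (4, 15) → P = 514

The optimum lies where 5x1 + 3x2 = 82 and x1 + 4x2 = 64.
Solving simultaneously gives x1 = 8, x2 = 14.

x1 = 8, x2 = 14, maximum P = 548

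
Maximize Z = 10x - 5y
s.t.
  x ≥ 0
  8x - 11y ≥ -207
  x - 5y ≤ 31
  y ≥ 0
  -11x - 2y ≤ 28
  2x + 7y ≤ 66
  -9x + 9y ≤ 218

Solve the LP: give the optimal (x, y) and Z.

x = 547/17, y = 4/17, maximum Z = 5450/17

Vertices and Z = 10x - 5y:
  (0, 0) → Z = 0
  (0, 66/7) → Z = -330/7
  (31, 0) → Z = 310
  (547/17, 4/17) → Z = 5450/17

The optimum lies where x - 5y = 31 and 2x + 7y = 66.
Solving simultaneously gives x = 547/17, y = 4/17.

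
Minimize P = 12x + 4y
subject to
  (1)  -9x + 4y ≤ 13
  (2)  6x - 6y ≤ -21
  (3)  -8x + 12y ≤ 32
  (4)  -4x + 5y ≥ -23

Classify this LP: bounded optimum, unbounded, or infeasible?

infeasible

The boundaries -9x + 4y = 13 and 6x - 6y = -21 meet at (1/5, 37/10), but that point violates -8x + 12y ≤ 32. Every candidate vertex is excluded by some other constraint, so the feasible region is empty.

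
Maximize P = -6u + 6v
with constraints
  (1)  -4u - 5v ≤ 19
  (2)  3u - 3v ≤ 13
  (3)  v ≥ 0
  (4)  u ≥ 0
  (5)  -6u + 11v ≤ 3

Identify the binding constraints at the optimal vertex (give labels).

Corner points and P = -6u + 6v:
  (13/3, 0) → P = -26
  (152/15, 29/5) → P = -26
  (0, 0) → P = 0
  (0, 3/11) → P = 18/11

The maximum is at (0, 3/11). Substituting into each constraint, equality holds for (4) and (5); the remaining constraints have slack.

(4) and (5)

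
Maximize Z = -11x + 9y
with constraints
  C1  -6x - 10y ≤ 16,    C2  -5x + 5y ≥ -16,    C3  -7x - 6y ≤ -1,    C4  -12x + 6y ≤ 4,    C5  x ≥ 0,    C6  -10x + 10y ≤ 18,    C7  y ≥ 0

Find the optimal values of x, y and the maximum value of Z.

x = 17/15, y = 44/15, maximum Z = 209/15

Corner points and Z = -11x + 9y:
  (16/5, 0) → Z = -176/5
  (0, 1/6) → Z = 3/2
  (1/7, 0) → Z = -11/7
  (0, 2/3) → Z = 6
  (17/15, 44/15) → Z = 209/15
The feasible region is unbounded (it extends along (1, 1)), but Z strictly decreases along every unbounded feasible direction, so there is no improving ray and the maximum is attained at a vertex.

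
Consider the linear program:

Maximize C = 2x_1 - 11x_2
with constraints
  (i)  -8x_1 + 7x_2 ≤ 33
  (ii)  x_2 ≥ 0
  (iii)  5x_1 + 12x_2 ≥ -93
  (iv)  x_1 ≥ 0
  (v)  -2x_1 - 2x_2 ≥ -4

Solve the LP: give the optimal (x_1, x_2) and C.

x_1 = 2, x_2 = 0, maximum C = 4

Extreme points and C = 2x_1 - 11x_2:
  (0, 0) → C = 0
  (2, 0) → C = 4
  (0, 2) → C = -22

The optimum lies where x_2 = 0 and -2x_1 - 2x_2 = -4.
Solving simultaneously gives x_1 = 2, x_2 = 0.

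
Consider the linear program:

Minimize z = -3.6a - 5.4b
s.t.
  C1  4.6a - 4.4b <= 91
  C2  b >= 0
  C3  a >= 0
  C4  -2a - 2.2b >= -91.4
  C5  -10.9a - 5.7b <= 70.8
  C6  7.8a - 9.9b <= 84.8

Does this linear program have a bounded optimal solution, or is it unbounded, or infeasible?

Corner points and z = -3.6a - 5.4b:
  (0, 0) → z = 0
  (424/39, 0) → z = -2544/65
  (0, 457/11) → z = -12339/55
  (4961/168, 13583/924) → z = -14298/77
The feasible region has finitely many vertices and no improving ray; the minimum is -12339/55 at (0, 457/11).

bounded optimum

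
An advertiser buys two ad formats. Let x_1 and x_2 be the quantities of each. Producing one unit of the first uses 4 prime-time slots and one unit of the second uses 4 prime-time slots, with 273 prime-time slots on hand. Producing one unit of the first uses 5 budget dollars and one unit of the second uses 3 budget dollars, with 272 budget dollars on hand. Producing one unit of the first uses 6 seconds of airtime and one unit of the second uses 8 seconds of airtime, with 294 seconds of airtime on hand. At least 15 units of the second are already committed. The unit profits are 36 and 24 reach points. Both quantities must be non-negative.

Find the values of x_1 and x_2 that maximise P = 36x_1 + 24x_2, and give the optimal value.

Vertices and P = 36x_1 + 24x_2:
  (0, 147/4) → P = 882
  (0, 15) → P = 360
  (29, 15) → P = 1404

At the optimal vertex, 6x_1 + 8x_2 = 294 and x_2 = 15.
Solving simultaneously gives x_1 = 29, x_2 = 15.

x_1 = 29, x_2 = 15, maximum P = 1404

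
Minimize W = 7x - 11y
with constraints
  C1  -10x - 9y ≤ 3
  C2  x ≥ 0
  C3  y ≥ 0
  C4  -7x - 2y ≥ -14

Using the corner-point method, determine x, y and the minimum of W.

x = 0, y = 7, minimum W = -77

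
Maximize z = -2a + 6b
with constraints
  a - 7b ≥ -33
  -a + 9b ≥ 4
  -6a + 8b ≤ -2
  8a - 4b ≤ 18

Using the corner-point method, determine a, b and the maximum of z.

Extreme points and z = -2a + 6b:
  (25/23, 13/23) → z = 28/23
  (89/34, 25/34) → z = -14/17
  (17/5, 23/10) → z = 7

At the optimal vertex, -6a + 8b = -2 and 8a - 4b = 18.
Solving simultaneously gives a = 17/5, b = 23/10.

a = 17/5, b = 23/10, maximum z = 7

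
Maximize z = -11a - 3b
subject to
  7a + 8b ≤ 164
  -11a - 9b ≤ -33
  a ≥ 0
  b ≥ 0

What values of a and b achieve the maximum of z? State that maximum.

a = 0, b = 11/3, maximum z = -11

At the optimal vertex, -11a - 9b = -33 and a = 0.
Solving simultaneously gives a = 0, b = 11/3.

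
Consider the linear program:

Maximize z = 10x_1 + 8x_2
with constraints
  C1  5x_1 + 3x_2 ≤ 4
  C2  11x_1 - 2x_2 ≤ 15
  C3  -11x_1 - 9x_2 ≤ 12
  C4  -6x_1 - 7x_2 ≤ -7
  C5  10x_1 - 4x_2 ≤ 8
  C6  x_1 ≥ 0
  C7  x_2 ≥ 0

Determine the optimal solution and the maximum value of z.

Feasible corners and z = 10x_1 + 8x_2:
  (7/17, 11/17) → z = 158/17
  (0, 4/3) → z = 32/3
  (0, 1) → z = 8

The optimum lies where 5x_1 + 3x_2 = 4 and x_1 = 0.
Solving simultaneously gives x_1 = 0, x_2 = 4/3.

x_1 = 0, x_2 = 4/3, maximum z = 32/3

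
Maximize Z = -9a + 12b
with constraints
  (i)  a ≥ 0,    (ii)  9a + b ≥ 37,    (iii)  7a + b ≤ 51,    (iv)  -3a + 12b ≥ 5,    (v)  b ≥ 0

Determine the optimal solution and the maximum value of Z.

a = 0, b = 51, maximum Z = 612

Corner points and Z = -9a + 12b:
  (0, 37) → Z = 444
  (0, 51) → Z = 612
  (439/111, 52/37) → Z = -693/37
  (607/87, 188/87) → Z = -1069/29

At the optimal vertex, a = 0 and 7a + b = 51.
Solving simultaneously gives a = 0, b = 51.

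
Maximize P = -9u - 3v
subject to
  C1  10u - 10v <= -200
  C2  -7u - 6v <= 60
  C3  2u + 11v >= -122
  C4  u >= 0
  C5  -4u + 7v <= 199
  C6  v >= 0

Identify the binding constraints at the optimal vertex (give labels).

Feasible corners and P = -9u - 3v:
  (0, 20) → P = -60
  (59/3, 119/3) → P = -296
  (0, 199/7) → P = -597/7

The maximum is at (0, 20). Substituting into each constraint, equality holds for C1 and C4; the remaining constraints have slack.

C1 and C4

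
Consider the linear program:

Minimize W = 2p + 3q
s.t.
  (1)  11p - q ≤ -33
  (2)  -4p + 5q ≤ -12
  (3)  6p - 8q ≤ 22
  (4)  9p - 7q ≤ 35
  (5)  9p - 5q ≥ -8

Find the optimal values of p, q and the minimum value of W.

p = -29/7, q = -41/7, minimum W = -181/7

Vertices and W = 2p + 3q:
  (-59/17, -88/17) → W = -382/17
  (-143/41, -220/41) → W = -946/41
  (-4, -28/5) → W = -124/5
  (-29/7, -41/7) → W = -181/7

At the optimal vertex, 6p - 8q = 22 and 9p - 5q = -8.
Solving simultaneously gives p = -29/7, q = -41/7.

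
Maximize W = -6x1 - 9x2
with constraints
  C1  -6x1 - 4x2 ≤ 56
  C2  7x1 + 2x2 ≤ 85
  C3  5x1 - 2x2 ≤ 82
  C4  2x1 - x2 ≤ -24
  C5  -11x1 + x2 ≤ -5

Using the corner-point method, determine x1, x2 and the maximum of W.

x1 = 29/9, x2 = 274/9, maximum W = -880/3

Feasible corners and W = -6x1 - 9x2:
  (37/11, 338/11) → W = -3264/11
  (95/29, 900/29) → W = -8670/29
  (29/9, 274/9) → W = -880/3

The optimum lies where 2x1 - x2 = -24 and -11x1 + x2 = -5.
Solving simultaneously gives x1 = 29/9, x2 = 274/9.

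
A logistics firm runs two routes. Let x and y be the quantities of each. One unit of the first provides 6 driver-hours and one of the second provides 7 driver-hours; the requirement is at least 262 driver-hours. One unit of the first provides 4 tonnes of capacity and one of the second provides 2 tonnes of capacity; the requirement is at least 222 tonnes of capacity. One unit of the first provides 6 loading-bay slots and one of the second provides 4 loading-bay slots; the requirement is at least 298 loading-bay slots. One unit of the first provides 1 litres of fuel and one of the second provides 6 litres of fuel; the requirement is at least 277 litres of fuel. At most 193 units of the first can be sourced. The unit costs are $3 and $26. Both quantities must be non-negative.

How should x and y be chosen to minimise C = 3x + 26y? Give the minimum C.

Corner points and C = 3x + 26y:
  (0, 111) → C = 2886
  (389/11, 443/11) → C = 12685/11
  (193, 14) → C = 943
The feasible region is unbounded (it extends along (0, 1)), but C strictly increases along every unbounded feasible direction, so there is no improving ray and the minimum is attained at a vertex.

x = 193, y = 14, minimum C = 943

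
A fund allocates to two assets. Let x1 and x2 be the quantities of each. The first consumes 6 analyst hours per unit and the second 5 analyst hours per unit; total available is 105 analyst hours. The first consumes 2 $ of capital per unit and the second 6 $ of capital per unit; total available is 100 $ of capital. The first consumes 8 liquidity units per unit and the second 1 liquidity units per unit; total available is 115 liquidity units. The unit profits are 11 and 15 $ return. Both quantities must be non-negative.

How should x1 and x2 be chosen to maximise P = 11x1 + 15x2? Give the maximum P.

x1 = 5, x2 = 15, maximum P = 280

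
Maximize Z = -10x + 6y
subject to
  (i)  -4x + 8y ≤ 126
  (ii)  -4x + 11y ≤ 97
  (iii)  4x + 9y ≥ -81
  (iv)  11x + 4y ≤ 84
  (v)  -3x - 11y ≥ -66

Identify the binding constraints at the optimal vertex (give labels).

(ii) and (iii)

Extreme points and Z = -10x + 6y:
  (-441/20, 4/5) → Z = 2253/10
  (-31/7, 555/77) → Z = 6740/77
  (1080/83, -1227/83) → Z = -18162/83
  (660/109, 474/109) → Z = -3756/109

The maximum is at (-441/20, 4/5). Substituting into each constraint, equality holds for (ii) and (iii); the remaining constraints have slack.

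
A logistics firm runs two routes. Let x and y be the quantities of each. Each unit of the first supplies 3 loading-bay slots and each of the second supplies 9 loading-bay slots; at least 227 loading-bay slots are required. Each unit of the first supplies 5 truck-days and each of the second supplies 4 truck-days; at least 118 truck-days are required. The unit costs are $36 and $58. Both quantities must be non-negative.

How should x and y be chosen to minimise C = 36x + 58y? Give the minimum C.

x = 14/3, y = 71/3, minimum C = 4622/3

The feasible region is unbounded (it extends along (0, 1), (1, 0)), but C strictly increases along every unbounded feasible direction, so there is no improving ray and the minimum is attained at a vertex.

At the optimal vertex, 3x + 9y = 227 and 5x + 4y = 118.
Solving simultaneously gives x = 14/3, y = 71/3.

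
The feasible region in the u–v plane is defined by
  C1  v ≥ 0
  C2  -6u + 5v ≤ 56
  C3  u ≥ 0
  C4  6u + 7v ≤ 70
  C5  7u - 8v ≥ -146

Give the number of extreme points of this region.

3

Of the 10 pairwise boundary intersections, those satisfying every inequality are:
  (0, 0)
  (35/3, 0)
  (0, 10)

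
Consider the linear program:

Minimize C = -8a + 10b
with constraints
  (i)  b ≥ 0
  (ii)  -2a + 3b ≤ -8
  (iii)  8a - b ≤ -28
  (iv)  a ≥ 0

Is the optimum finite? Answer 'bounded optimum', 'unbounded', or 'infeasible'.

The boundaries b = 0 and -2a + 3b = -8 meet at (4, 0), but that point violates 8a - b ≤ -28. Every candidate vertex is excluded by some other constraint, so the feasible region is empty.

infeasible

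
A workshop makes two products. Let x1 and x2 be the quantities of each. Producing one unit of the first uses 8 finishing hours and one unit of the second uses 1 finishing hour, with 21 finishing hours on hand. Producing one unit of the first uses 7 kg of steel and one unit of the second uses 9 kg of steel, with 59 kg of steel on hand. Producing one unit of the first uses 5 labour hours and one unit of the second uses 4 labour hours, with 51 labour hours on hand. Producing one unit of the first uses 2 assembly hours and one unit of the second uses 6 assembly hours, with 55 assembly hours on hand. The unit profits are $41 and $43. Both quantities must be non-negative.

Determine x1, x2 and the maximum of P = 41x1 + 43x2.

Corner points and P = 41x1 + 43x2:
  (0, 0) → P = 0
  (0, 59/9) → P = 2537/9
  (21/8, 0) → P = 861/8
  (2, 5) → P = 297

At the optimal vertex, 8x1 + x2 = 21 and 7x1 + 9x2 = 59.
Solving simultaneously gives x1 = 2, x2 = 5.

x1 = 2, x2 = 5, maximum P = 297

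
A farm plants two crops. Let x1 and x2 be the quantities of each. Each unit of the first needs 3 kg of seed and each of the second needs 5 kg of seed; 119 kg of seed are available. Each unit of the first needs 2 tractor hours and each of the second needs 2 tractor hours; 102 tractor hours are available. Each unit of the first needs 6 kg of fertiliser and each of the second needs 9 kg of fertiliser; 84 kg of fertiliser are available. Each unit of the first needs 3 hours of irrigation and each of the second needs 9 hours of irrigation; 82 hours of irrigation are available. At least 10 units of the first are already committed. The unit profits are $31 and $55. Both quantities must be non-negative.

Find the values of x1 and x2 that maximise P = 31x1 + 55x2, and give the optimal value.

Extreme points and P = 31x1 + 55x2:
  (14, 0) → P = 434
  (10, 0) → P = 310
  (10, 8/3) → P = 1370/3

At the optimal vertex, 6x1 + 9x2 = 84 and x1 = 10.
Solving simultaneously gives x1 = 10, x2 = 8/3.

x1 = 10, x2 = 8/3, maximum P = 1370/3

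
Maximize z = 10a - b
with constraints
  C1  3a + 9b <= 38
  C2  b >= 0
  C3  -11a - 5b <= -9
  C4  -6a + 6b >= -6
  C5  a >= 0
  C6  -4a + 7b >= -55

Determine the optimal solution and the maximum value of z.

Vertices and z = 10a - b:
  (47/12, 35/12) → z = 145/4
  (0, 38/9) → z = -38/9
  (9/11, 0) → z = 90/11
  (1, 0) → z = 10
  (0, 9/5) → z = -9/5

a = 47/12, b = 35/12, maximum z = 145/4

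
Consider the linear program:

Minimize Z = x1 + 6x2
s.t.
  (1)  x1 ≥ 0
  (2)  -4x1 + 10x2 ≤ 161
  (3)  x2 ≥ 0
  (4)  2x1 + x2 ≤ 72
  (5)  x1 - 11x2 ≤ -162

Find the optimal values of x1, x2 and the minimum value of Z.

x1 = 0, x2 = 162/11, minimum Z = 972/11

Corner points and Z = x1 + 6x2:
  (0, 161/10) → Z = 483/5
  (0, 162/11) → Z = 972/11
  (559/24, 305/12) → Z = 4219/24
  (630/23, 396/23) → Z = 3006/23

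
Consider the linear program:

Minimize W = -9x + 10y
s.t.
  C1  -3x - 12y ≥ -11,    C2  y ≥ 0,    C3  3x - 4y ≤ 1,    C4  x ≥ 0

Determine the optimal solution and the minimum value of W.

x = 7/6, y = 5/8, minimum W = -17/4

Corner points and W = -9x + 10y:
  (7/6, 5/8) → W = -17/4
  (0, 11/12) → W = 55/6
  (1/3, 0) → W = -3
  (0, 0) → W = 0

The binding constraints are -3x - 12y = -11 and 3x - 4y = 1.
Solving simultaneously gives x = 7/6, y = 5/8.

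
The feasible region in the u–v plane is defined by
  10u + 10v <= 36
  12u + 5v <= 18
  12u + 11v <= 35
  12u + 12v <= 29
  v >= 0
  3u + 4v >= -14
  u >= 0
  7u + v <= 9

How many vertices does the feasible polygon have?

5

Pairwise boundary intersections that survive every other constraint:
  (71/84, 11/7)
  (27/23, 18/23)
  (0, 29/12)
  (0, 0)
  (9/7, 0)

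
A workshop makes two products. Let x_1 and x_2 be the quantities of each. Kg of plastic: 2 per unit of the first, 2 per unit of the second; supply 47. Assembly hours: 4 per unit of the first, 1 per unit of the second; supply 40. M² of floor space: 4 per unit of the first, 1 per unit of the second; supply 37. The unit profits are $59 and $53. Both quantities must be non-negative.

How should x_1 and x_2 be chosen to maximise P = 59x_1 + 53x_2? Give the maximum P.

Feasible corners and P = 59x_1 + 53x_2:
  (0, 0) → P = 0
  (0, 47/2) → P = 2491/2
  (37/4, 0) → P = 2183/4
  (9/2, 19) → P = 2545/2

x_1 = 9/2, x_2 = 19, maximum P = 2545/2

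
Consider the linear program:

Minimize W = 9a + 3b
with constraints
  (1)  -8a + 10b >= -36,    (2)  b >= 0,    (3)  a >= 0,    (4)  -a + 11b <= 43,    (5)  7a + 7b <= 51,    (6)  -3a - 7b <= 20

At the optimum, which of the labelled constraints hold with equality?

(2) and (3)

Vertices and W = 9a + 3b:
  (9/2, 0) → W = 81/2
  (127/21, 26/21) → W = 407/7
  (0, 0) → W = 0
  (0, 43/11) → W = 129/11
  (65/21, 88/21) → W = 283/7

The minimum is at (0, 0). Substituting into each constraint, equality holds for (2) and (3); the remaining constraints have slack.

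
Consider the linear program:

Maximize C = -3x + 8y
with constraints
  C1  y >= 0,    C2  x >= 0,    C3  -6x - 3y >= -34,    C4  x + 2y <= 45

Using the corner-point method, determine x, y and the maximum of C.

x = 0, y = 34/3, maximum C = 272/3

Feasible corners and C = -3x + 8y:
  (0, 0) → C = 0
  (17/3, 0) → C = -17
  (0, 34/3) → C = 272/3

The binding constraints are x = 0 and -6x - 3y = -34.
Solving simultaneously gives x = 0, y = 34/3.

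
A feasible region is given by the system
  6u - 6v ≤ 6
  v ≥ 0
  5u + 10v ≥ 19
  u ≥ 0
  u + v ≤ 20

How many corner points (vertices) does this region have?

Pairwise boundary intersections that survive every other constraint:
  (29/15, 14/15)
  (21/2, 19/2)
  (0, 19/10)
  (0, 20)

4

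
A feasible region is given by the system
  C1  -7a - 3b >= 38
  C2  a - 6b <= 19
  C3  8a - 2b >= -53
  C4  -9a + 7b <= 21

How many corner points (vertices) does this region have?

3

The feasible vertices (each the meet of two boundaries and inside every other half-plane) are:
  (-19/5, -19/5)
  (-329/76, -195/76)
  (-259/47, -192/47)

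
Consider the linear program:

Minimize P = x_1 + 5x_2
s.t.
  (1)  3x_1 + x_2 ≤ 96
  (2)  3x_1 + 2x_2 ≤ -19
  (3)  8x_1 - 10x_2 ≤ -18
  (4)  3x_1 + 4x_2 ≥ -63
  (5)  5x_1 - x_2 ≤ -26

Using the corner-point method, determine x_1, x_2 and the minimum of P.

Corner points and P = x_1 + 5x_2:
  (-71/13, -17/13) → P = -12
  (-351/31, -225/31) → P = -1476/31
  (-121/21, -59/21) → P = -416/21
The feasible region is unbounded (it extends along (-4, 3), (-2, 3)), but P strictly increases along every unbounded feasible direction, so there is no improving ray and the minimum is attained at a vertex.

The optimum lies where 8x_1 - 10x_2 = -18 and 3x_1 + 4x_2 = -63.
Solving simultaneously gives x_1 = -351/31, x_2 = -225/31.

x_1 = -351/31, x_2 = -225/31, minimum P = -1476/31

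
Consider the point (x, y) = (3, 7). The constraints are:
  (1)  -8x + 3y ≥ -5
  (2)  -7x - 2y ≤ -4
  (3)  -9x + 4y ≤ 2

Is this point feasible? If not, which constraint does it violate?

feasible

(1): -3 ≥ -5 ✓
(2): -35 ≤ -4 ✓
(3): 1 ≤ 2 ✓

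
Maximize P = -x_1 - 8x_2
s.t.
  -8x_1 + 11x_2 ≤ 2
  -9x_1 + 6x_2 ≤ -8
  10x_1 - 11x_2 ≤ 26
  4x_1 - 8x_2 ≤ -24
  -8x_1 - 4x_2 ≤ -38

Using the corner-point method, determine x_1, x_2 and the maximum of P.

x_1 = 62/5, x_2 = 46/5, maximum P = -86

Vertices and P = -x_1 - 8x_2:
  (14, 114/11) → P = -1066/11
  (62/5, 46/5) → P = -86
  (118/9, 86/9) → P = -806/9

The optimum lies where -8x_1 + 11x_2 = 2 and 4x_1 - 8x_2 = -24.
Solving simultaneously gives x_1 = 62/5, x_2 = 46/5.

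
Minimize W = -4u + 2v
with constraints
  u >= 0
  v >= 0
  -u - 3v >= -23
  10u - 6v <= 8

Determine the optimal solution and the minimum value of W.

Extreme points and W = -4u + 2v:
  (0, 0) → W = 0
  (0, 23/3) → W = 46/3
  (4/5, 0) → W = -16/5
  (9/2, 37/6) → W = -17/3

The binding constraints are -u - 3v = -23 and 10u - 6v = 8.
Solving simultaneously gives u = 9/2, v = 37/6.

u = 9/2, v = 37/6, minimum W = -17/3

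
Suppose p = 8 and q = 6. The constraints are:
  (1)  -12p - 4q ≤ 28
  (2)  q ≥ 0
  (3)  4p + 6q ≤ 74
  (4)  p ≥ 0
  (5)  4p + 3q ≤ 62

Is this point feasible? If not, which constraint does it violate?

(1): -120 ≤ 28 ✓
(2): 6 ≥ 0 ✓
(3): 68 ≤ 74 ✓
(4): 8 ≥ 0 ✓
(5): 50 ≤ 62 ✓

feasible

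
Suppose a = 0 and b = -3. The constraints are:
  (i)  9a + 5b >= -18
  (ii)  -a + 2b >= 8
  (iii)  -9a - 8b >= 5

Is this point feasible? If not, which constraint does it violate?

Constraint (ii): -a + 2b = -6, which is not ≥ 8. All other constraints are satisfied.

not feasible — violates (ii)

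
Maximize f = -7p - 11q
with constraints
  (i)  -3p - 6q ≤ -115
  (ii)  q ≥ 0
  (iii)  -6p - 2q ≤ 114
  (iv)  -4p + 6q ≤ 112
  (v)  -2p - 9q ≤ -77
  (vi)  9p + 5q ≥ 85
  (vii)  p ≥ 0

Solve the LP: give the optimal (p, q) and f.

p = 3/7, q = 398/21, maximum f = -4441/21

Corner points and f = -7p - 11q:
  (3/7, 398/21) → f = -4441/21
  (191/5, 1/15) → f = -4022/15
  (77/2, 0) → f = -539/2
The feasible region is unbounded (it extends along (3, 2), (1, 0)), but f strictly decreases along every unbounded feasible direction, so there is no improving ray and the maximum is attained at a vertex.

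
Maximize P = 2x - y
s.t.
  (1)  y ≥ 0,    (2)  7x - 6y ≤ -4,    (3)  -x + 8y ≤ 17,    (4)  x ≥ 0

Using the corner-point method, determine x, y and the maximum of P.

Vertices and P = 2x - y:
  (7/5, 23/10) → P = 1/2
  (0, 2/3) → P = -2/3
  (0, 17/8) → P = -17/8

The binding constraints are 7x - 6y = -4 and -x + 8y = 17.
Solving simultaneously gives x = 7/5, y = 23/10.

x = 7/5, y = 23/10, maximum P = 1/2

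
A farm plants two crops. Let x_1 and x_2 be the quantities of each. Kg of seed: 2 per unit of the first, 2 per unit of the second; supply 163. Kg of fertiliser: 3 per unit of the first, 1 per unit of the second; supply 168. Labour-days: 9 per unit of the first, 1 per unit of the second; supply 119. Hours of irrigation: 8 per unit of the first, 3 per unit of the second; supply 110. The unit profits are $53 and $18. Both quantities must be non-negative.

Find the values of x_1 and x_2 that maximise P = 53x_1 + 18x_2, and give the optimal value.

x_1 = 13, x_2 = 2, maximum P = 725

Extreme points and P = 53x_1 + 18x_2:
  (0, 0) → P = 0
  (0, 110/3) → P = 660
  (119/9, 0) → P = 6307/9
  (13, 2) → P = 725

At the optimal vertex, 9x_1 + x_2 = 119 and 8x_1 + 3x_2 = 110.
Solving simultaneously gives x_1 = 13, x_2 = 2.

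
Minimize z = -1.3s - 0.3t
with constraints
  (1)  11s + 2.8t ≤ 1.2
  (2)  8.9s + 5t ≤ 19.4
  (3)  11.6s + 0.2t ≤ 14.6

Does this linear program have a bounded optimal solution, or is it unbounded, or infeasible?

Feasible corners and z = -1.3s - 0.3t:
  (-151/94, 1267/188) → z = 25/376
  (1016/757, -3667/757) → z = -2207/7570
The feasible region has finitely many vertices and no improving ray; the minimum is -2207/7570 at (1016/757, -3667/757).

bounded optimum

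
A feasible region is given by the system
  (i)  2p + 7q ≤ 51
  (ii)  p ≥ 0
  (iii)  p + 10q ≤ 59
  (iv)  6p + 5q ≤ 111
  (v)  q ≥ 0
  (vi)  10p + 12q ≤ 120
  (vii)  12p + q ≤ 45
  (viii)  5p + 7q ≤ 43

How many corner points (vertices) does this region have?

The feasible vertices (each the meet of two boundaries and inside every other half-plane) are:
  (0, 59/10)
  (0, 0)
  (17/43, 252/43)
  (15/4, 0)
  (272/79, 291/79)

5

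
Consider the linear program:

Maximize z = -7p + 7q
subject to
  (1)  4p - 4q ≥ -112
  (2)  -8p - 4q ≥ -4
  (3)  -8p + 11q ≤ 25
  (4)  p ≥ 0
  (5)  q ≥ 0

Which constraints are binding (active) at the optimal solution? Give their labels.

Vertices and z = -7p + 7q:
  (0, 1) → z = 7
  (1/2, 0) → z = -7/2
  (0, 0) → z = 0

The maximum is at (0, 1). Substituting into each constraint, equality holds for (2) and (4); the remaining constraints have slack.

(2) and (4)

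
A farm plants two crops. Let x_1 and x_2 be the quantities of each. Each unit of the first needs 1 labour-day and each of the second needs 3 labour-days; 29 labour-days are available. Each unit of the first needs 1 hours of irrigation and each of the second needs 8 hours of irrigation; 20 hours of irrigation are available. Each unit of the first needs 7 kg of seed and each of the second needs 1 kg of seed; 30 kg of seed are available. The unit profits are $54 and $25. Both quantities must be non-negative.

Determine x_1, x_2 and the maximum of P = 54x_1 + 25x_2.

x_1 = 4, x_2 = 2, maximum P = 266

Feasible corners and P = 54x_1 + 25x_2:
  (0, 0) → P = 0
  (0, 5/2) → P = 125/2
  (30/7, 0) → P = 1620/7
  (4, 2) → P = 266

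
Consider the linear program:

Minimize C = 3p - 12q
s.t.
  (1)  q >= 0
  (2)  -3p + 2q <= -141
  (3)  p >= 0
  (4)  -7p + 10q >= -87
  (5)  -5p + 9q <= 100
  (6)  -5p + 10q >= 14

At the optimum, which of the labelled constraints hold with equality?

(4) and (5)

Corner points and C = 3p - 12q:
  (309/4, 363/8) → C = -1251/4
  (1469/17, 1005/17) → C = -7653/17
  (1783/13, 1135/13) → C = -8271/13

The minimum is at (1783/13, 1135/13). Substituting into each constraint, equality holds for (4) and (5); the remaining constraints have slack.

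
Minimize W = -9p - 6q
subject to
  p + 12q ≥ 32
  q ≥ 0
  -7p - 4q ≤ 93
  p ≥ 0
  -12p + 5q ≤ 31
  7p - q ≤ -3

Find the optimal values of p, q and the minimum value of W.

p = 16/23, q = 181/23, minimum W = -1230/23

Feasible corners and W = -9p - 6q:
  (0, 31/5) → W = -186/5
  (0, 3) → W = -18
  (16/23, 181/23) → W = -1230/23

At the optimal vertex, -12p + 5q = 31 and 7p - q = -3.
Solving simultaneously gives p = 16/23, q = 181/23.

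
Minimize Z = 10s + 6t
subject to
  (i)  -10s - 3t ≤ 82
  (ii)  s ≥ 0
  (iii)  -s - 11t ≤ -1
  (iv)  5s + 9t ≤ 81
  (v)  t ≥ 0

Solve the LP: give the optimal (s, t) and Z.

s = 0, t = 1/11, minimum Z = 6/11

Feasible corners and Z = 10s + 6t:
  (0, 1/11) → Z = 6/11
  (0, 9) → Z = 54
  (1, 0) → Z = 10
  (81/5, 0) → Z = 162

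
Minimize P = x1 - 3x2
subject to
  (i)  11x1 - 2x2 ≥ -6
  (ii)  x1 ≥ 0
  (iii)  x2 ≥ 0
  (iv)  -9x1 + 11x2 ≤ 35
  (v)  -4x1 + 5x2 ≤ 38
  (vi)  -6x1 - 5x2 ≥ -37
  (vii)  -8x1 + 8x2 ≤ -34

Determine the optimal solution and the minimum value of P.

Extreme points and P = x1 - 3x2:
  (37/6, 0) → P = 37/6
  (17/4, 0) → P = 17/4
  (233/44, 23/22) → P = 95/44

x1 = 233/44, x2 = 23/22, minimum P = 95/44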